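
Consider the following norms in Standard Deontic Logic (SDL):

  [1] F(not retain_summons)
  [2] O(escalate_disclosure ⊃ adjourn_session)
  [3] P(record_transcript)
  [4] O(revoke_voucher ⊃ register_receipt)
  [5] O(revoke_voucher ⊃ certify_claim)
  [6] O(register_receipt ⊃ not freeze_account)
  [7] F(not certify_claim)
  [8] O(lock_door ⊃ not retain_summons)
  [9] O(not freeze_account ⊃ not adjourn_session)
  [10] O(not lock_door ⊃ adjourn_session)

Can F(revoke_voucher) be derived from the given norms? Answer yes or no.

Yes

F(not retain_summons) at premise 1 means O(retain_summons).
Premise 8 is O(lock_door ⊃ not retain_summons); contrapositively O(retain_summons ⊃ not lock_door). Since O(retain_summons) holds, K gives O(not lock_door).
Applying K to premise 10 (O(not lock_door ⊃ adjourn_session)) and O(not lock_door) yields O(adjourn_session).
Premise 9, O(not freeze_account ⊃ not adjourn_session), contraposes to O(adjourn_session ⊃ freeze_account); with O(adjourn_session) we get O(freeze_account).
Premise 6 is O(register_receipt ⊃ not freeze_account); contrapositively O(freeze_account ⊃ not register_receipt). Since O(freeze_account) holds, K gives O(not register_receipt).
The contrapositive of premise 4 (O(revoke_voucher ⊃ register_receipt)) is O(not register_receipt ⊃ not revoke_voucher), and O(not register_receipt) is already established, so O(not revoke_voucher).
Premises 2, 3, 5, 7 do not contribute to this derivation.
So O(not revoke_voucher) holds, i.e. F(revoke_voucher). The claim follows.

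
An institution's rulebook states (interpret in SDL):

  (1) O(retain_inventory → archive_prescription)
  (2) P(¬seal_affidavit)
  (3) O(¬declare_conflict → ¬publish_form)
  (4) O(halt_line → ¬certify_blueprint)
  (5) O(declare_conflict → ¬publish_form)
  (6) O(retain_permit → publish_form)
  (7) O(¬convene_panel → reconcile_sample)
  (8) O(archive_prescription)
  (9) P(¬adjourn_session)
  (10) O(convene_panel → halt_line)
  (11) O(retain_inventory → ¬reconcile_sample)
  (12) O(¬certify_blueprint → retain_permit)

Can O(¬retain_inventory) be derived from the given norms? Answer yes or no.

By case analysis on ¬declare_conflict: premise 3 gives O(¬declare_conflict → ¬publish_form) and premise 5 gives O(declare_conflict → ¬publish_form), so O(¬publish_form) either way.
Premise 6, O(retain_permit → publish_form), contraposes to O(¬publish_form → ¬retain_permit); with O(¬publish_form) we get O(¬retain_permit).
The contrapositive of premise 12 (O(¬certify_blueprint → retain_permit)) is O(¬retain_permit → certify_blueprint), and O(¬retain_permit) is already established, so O(certify_blueprint).
The contrapositive of premise 4 (O(halt_line → ¬certify_blueprint)) is O(certify_blueprint → ¬halt_line), and O(certify_blueprint) is already established, so O(¬halt_line).
Premise 10 is O(convene_panel → halt_line); contrapositively O(¬halt_line → ¬convene_panel). Since O(¬halt_line) holds, K gives O(¬convene_panel).
From O(¬convene_panel) and premise 7, O(¬convene_panel → reconcile_sample), we obtain O(reconcile_sample).
The contrapositive of premise 11 (O(retain_inventory → ¬reconcile_sample)) is O(reconcile_sample → ¬retain_inventory), and O(reconcile_sample) is already established, so O(¬retain_inventory).
Premises 1, 2, 8, 9 do not contribute to this derivation.
So O(¬retain_inventory) follows.

Yes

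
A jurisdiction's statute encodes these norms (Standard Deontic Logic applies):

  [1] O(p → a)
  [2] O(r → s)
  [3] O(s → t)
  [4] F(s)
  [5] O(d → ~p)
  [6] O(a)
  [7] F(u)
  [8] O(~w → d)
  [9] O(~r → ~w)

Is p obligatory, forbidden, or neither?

Premise 4, F(s), is equivalent to O(~s).
Premise 2 is O(r → s); contrapositively O(~s → ~r). Since O(~s) holds, K gives O(~r).
From O(~r) and premise 9, O(~r → ~w), we obtain O(~w).
From O(~w) and premise 8, O(~w → d), we obtain O(d).
From O(d) and premise 5, O(d → ~p), we obtain O(~p).
Premises 1, 3, 6, 7 do not contribute to this derivation.
Thus O(~p), which is F(p): p is forbidden.

Forbidden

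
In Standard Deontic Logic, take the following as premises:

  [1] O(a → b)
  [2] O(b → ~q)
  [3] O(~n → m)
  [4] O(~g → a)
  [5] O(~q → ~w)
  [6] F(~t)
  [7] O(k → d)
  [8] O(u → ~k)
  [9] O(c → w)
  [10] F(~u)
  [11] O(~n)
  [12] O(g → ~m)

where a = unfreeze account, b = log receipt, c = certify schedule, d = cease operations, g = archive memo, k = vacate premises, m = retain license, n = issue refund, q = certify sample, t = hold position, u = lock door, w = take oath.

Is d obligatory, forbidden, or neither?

Neither

Premise 7 is O(k → d), but O(k) is not derivable from the premises, so it does not yield O(d).
No premise or chain of K-axiom applications forces O(d), and none forces O(~d). So d is neither obligatory nor forbidden under these norms.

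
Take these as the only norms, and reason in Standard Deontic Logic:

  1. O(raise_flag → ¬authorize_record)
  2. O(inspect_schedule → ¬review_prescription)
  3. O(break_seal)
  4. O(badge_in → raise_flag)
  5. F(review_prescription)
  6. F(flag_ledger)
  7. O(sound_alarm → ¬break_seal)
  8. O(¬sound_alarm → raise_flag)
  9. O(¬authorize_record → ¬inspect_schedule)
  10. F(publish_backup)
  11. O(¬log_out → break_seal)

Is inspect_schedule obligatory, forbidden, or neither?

Premise 3 gives O(break_seal).
Premise 7, O(sound_alarm → ¬break_seal), contraposes to O(break_seal → ¬sound_alarm); with O(break_seal) we get O(¬sound_alarm).
With premise 8, O(¬sound_alarm → raise_flag), the K-axiom yields O(raise_flag).
Premise 1 is O(raise_flag → ¬authorize_record); since O(raise_flag), deontic closure gives O(¬authorize_record).
Applying K to premise 9 (O(¬authorize_record → ¬inspect_schedule)) and O(¬authorize_record) yields O(¬inspect_schedule).
Premises 2, 4, 5, 6, 10, 11 do not contribute to this derivation.
Thus O(¬inspect_schedule), which is F(inspect_schedule): inspect_schedule is forbidden.

Forbidden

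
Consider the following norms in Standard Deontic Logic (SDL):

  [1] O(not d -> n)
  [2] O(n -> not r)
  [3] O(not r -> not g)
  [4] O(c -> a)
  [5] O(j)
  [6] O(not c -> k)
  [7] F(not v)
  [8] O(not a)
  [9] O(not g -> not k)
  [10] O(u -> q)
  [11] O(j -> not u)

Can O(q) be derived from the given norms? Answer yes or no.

Premise 10 is O(u -> q), but O(u) is not derivable from the premises, so it does not yield O(q).
No other premise forces O(q). An ideal world satisfying every premise can still have q false, so O(q) is not derivable.

No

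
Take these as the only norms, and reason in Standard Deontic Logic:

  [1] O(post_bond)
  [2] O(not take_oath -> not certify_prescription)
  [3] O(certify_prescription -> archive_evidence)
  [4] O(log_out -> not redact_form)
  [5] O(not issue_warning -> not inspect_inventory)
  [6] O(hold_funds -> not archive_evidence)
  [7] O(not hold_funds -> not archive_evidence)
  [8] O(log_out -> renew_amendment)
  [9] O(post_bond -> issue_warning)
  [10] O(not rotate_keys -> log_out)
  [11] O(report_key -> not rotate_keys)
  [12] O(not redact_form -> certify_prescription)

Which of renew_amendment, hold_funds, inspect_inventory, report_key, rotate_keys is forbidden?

Premises 6 and 7 are O(hold_funds -> not archive_evidence) and O(not hold_funds -> not archive_evidence); every ideal world satisfies hold_funds or not hold_funds, so in either case not archive_evidence holds — hence O(not archive_evidence).
Premise 3, O(certify_prescription -> archive_evidence), contraposes to O(not archive_evidence -> not certify_prescription); with O(not archive_evidence) we get O(not certify_prescription).
The contrapositive of premise 12 (O(not redact_form -> certify_prescription)) is O(not certify_prescription -> redact_form), and O(not certify_prescription) is already established, so O(redact_form).
Premise 4 is O(log_out -> not redact_form); contrapositively O(redact_form -> not log_out). Since O(redact_form) holds, K gives O(not log_out).
Premise 10, O(not rotate_keys -> log_out), contraposes to O(not log_out -> rotate_keys); with O(not log_out) we get O(rotate_keys).
The contrapositive of premise 11 (O(report_key -> not rotate_keys)) is O(rotate_keys -> not report_key), and O(rotate_keys) is already established, so O(not report_key).
So O(not report_key) holds, i.e. report_key is forbidden. None of the other listed options is forbidden under the premises.

report_key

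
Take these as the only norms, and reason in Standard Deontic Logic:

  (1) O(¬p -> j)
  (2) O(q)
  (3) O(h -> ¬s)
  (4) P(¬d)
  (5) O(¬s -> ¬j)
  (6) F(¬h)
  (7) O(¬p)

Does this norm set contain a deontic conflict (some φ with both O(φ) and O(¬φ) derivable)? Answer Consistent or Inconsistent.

Inconsistent

Premise 6 is F(¬h), i.e. O(h).
Applying K to premise 3 (O(h -> ¬s)) and O(h) yields O(¬s).
Premise 5 is O(¬s -> ¬j); since O(¬s), deontic closure gives O(¬j).
Premise 1 is O(¬p -> j); contrapositively O(¬j -> p). Since O(¬j) holds, K gives O(p).
But premise 7 directly asserts O(¬p).
We now have both O(p) and O(¬p) — p is simultaneously obligatory and forbidden, violating the D-axiom.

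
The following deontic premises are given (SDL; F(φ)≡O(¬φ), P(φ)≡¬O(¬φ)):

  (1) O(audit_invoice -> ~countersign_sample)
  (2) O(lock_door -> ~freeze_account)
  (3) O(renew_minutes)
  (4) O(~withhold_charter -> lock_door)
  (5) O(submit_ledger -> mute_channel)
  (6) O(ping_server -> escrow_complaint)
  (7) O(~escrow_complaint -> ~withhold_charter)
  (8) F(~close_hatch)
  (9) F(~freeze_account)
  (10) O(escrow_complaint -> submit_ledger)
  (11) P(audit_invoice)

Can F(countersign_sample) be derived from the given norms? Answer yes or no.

Premise 1 is O(audit_invoice -> ~countersign_sample), but O(audit_invoice) is not derivable from the premises (the permission P(audit_invoice) asserts only ~O(~audit_invoice), not O(audit_invoice)), so it does not yield O(~countersign_sample).
No other premise forces O(~countersign_sample). An ideal world satisfying every premise can still have countersign_sample true, so F(countersign_sample) is not derivable.

No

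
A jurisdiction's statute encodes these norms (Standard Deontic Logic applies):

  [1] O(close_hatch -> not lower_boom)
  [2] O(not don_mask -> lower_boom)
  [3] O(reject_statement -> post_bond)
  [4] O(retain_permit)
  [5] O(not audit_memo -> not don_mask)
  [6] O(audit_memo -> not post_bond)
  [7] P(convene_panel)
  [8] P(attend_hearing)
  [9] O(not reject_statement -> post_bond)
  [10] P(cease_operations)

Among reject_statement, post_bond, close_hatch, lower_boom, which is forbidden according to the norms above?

By case analysis on reject_statement: premise 3 gives O(reject_statement -> post_bond) and premise 9 gives O(not reject_statement -> post_bond), so O(post_bond) either way.
Premise 6, O(audit_memo -> not post_bond), contraposes to O(post_bond -> not audit_memo); with O(post_bond) we get O(not audit_memo).
Applying K to premise 5 (O(not audit_memo -> not don_mask)) and O(not audit_memo) yields O(not don_mask).
Applying K to premise 2 (O(not don_mask -> lower_boom)) and O(not don_mask) yields O(lower_boom).
Premise 1, O(close_hatch -> not lower_boom), contraposes to O(lower_boom -> not close_hatch); with O(lower_boom) we get O(not close_hatch).
So O(not close_hatch) holds, i.e. close_hatch is forbidden. None of the other listed options is forbidden under the premises.

close_hatch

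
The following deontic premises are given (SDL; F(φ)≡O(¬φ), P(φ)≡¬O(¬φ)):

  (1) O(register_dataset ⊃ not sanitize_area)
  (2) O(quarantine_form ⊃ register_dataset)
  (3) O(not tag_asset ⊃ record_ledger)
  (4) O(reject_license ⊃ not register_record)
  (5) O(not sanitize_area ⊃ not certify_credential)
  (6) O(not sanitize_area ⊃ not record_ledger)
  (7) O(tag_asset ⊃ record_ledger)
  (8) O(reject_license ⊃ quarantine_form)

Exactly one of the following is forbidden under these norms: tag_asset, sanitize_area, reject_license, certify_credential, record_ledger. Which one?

reject_license

By case analysis on tag_asset: premise 7 gives O(tag_asset ⊃ record_ledger) and premise 3 gives O(not tag_asset ⊃ record_ledger), so O(record_ledger) either way.
Premise 6, O(not sanitize_area ⊃ not record_ledger), contraposes to O(record_ledger ⊃ sanitize_area); with O(record_ledger) we get O(sanitize_area).
Premise 1 is O(register_dataset ⊃ not sanitize_area); contrapositively O(sanitize_area ⊃ not register_dataset). Since O(sanitize_area) holds, K gives O(not register_dataset).
Premise 2, O(quarantine_form ⊃ register_dataset), contraposes to O(not register_dataset ⊃ not quarantine_form); with O(not register_dataset) we get O(not quarantine_form).
Premise 8 is O(reject_license ⊃ quarantine_form); contrapositively O(not quarantine_form ⊃ not reject_license). Since O(not quarantine_form) holds, K gives O(not reject_license).
So O(not reject_license) holds, i.e. reject_license is forbidden. None of the other listed options is forbidden under the premises.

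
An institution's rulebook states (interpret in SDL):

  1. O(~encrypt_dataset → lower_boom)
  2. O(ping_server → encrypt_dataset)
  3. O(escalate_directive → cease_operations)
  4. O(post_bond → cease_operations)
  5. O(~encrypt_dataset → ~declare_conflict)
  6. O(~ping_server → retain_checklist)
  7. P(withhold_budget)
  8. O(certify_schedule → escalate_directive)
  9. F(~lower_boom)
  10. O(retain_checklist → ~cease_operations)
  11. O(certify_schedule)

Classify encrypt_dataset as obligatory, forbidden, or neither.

Obligatory

Premise 11 states O(certify_schedule) outright.
Applying K to premise 8 (O(certify_schedule → escalate_directive)) and O(certify_schedule) yields O(escalate_directive).
Premise 3 is O(escalate_directive → cease_operations); since O(escalate_directive), deontic closure gives O(cease_operations).
Premise 10, O(retain_checklist → ~cease_operations), contraposes to O(cease_operations → ~retain_checklist); with O(cease_operations) we get O(~retain_checklist).
Premise 6 is O(~ping_server → retain_checklist); contrapositively O(~retain_checklist → ping_server). Since O(~retain_checklist) holds, K gives O(ping_server).
Applying K to premise 2 (O(ping_server → encrypt_dataset)) and O(ping_server) yields O(encrypt_dataset).
Premises 1, 4, 5, 7, 9 do not contribute to this derivation.
Hence encrypt_dataset is obligatory.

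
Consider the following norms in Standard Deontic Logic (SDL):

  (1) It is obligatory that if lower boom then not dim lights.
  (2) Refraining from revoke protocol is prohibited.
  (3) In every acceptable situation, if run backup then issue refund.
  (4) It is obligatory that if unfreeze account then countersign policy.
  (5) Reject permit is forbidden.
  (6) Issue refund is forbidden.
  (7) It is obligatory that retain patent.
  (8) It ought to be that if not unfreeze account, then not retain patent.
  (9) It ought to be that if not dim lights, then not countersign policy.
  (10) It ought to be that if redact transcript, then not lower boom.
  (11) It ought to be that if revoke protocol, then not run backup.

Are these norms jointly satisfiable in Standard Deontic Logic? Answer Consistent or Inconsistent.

Premise 3 is O(run_backup → issue_refund), but O(run_backup) is not derivable from the premises, so it does not yield O(issue_refund).
So O(issue_refund) is not derivable, and the apparent clash with O(¬issue_refund) does not arise.
A world satisfying every obligation exists (e.g. countersign_policy=true, dim_lights=true, issue_refund=false, lower_boom=false, redact_transcript=false, reject_permit=false, retain_patent=true, revoke_protocol=true, run_backup=false, unfreeze_account=true); no atom is both obligatory and forbidden, so the set is consistent.

Consistent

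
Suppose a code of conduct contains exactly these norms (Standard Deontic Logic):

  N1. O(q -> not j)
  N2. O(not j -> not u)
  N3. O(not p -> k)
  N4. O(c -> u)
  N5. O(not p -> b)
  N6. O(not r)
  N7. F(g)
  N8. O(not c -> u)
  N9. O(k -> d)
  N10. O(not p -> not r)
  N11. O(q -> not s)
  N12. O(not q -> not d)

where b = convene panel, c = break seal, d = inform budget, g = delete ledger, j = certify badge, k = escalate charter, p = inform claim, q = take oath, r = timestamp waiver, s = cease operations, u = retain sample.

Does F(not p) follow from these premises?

By case analysis on c: premise 4 gives O(c -> u) and premise 8 gives O(not c -> u), so O(u) either way.
Premise 2, O(not j -> not u), contraposes to O(u -> j); with O(u) we get O(j).
Premise 1 is O(q -> not j); contrapositively O(j -> not q). Since O(j) holds, K gives O(not q).
Premise 12 is O(not q -> not d); since O(not q), deontic closure gives O(not d).
The contrapositive of premise 9 (O(k -> d)) is O(not d -> not k), and O(not d) is already established, so O(not k).
Premise 3, O(not p -> k), contraposes to O(not k -> p); with O(not k) we get O(p).
Premises 5, 6, 7, 10, 11 do not contribute to this derivation.
So O(p) holds, i.e. F(not p). The claim follows.

Yes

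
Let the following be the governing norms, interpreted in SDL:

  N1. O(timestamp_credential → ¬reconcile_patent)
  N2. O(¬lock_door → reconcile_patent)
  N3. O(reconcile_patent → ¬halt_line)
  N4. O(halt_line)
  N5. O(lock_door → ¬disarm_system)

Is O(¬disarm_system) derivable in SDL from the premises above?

Yes

From premise 4 we have O(halt_line).
Premise 3 is O(reconcile_patent → ¬halt_line); contrapositively O(halt_line → ¬reconcile_patent). Since O(halt_line) holds, K gives O(¬reconcile_patent).
The contrapositive of premise 2 (O(¬lock_door → reconcile_patent)) is O(¬reconcile_patent → lock_door), and O(¬reconcile_patent) is already established, so O(lock_door).
Applying K to premise 5 (O(lock_door → ¬disarm_system)) and O(lock_door) yields O(¬disarm_system).
Premise 1 does not contribute to this derivation.
So O(¬disarm_system) follows.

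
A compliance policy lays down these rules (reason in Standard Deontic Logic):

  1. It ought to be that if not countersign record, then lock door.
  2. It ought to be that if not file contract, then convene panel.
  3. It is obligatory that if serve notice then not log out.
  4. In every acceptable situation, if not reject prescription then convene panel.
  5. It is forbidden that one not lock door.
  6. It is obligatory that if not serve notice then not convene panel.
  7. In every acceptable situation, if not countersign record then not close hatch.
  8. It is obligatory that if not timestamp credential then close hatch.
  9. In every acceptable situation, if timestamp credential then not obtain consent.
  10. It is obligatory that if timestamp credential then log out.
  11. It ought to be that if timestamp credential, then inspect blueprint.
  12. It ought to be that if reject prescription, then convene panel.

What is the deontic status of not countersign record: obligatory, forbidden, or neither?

Forbidden

Premises 4 and 12 cover both cases: O(¬reject_prescription → convene_panel) and O(reject_prescription → convene_panel). Since ¬reject_prescription ∨ reject_prescription is a tautology, O(convene_panel) follows.
Premise 6 is O(¬serve_notice → ¬convene_panel); contrapositively O(convene_panel → serve_notice). Since O(convene_panel) holds, K gives O(serve_notice).
Premise 3 is O(serve_notice → ¬log_out); since O(serve_notice), deontic closure gives O(¬log_out).
Premise 10, O(timestamp_credential → log_out), contraposes to O(¬log_out → ¬timestamp_credential); with O(¬log_out) we get O(¬timestamp_credential).
With premise 8, O(¬timestamp_credential → close_hatch), the K-axiom yields O(close_hatch).
The contrapositive of premise 7 (O(¬countersign_record → ¬close_hatch)) is O(close_hatch → countersign_record), and O(close_hatch) is already established, so O(countersign_record).
Premises 1, 2, 5, 9, 11 do not contribute to this derivation.
Thus O(countersign_record), which is F(¬countersign_record): ¬countersign_record is forbidden.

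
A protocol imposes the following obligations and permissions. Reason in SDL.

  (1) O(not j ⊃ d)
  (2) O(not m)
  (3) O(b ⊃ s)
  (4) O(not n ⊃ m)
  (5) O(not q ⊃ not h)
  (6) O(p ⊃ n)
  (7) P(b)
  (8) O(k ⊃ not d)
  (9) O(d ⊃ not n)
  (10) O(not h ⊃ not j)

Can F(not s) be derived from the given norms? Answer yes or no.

No

Premise 3 is O(b ⊃ s), but O(b) is not derivable from the premises (the permission P(b) asserts only not O(not b), not O(b)), so it does not yield O(s).
No other premise forces O(s). An ideal world satisfying every premise can still have not s true, so F(not s) is not derivable.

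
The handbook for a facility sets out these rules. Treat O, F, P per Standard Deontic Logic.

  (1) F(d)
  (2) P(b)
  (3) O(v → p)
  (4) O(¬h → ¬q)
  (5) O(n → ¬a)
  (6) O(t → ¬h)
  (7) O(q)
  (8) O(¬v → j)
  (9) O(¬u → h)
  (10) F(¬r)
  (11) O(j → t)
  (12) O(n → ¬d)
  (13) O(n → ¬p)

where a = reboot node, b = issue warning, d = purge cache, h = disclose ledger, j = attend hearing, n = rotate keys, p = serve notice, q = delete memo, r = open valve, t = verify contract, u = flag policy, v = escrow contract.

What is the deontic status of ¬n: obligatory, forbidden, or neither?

Obligatory

Premise 7 states O(q) outright.
Premise 4, O(¬h → ¬q), contraposes to O(q → h); with O(q) we get O(h).
The contrapositive of premise 6 (O(t → ¬h)) is O(h → ¬t), and O(h) is already established, so O(¬t).
The contrapositive of premise 11 (O(j → t)) is O(¬t → ¬j), and O(¬t) is already established, so O(¬j).
Premise 8 is O(¬v → j); contrapositively O(¬j → v). Since O(¬j) holds, K gives O(v).
With premise 3, O(v → p), the K-axiom yields O(p).
The contrapositive of premise 13 (O(n → ¬p)) is O(p → ¬n), and O(p) is already established, so O(¬n).
Premises 1, 2, 5, 9, 10, 12 do not contribute to this derivation.
Hence ¬n is obligatory.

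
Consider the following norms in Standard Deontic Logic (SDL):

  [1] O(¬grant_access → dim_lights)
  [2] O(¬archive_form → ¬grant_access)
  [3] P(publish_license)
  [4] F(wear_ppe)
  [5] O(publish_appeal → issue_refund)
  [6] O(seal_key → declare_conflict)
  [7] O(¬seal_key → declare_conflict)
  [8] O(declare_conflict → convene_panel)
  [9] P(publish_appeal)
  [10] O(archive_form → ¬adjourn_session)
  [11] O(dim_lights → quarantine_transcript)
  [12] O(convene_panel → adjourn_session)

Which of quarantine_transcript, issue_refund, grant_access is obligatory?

quarantine_transcript

By case analysis on ¬seal_key: premise 7 gives O(¬seal_key → declare_conflict) and premise 6 gives O(seal_key → declare_conflict), so O(declare_conflict) either way.
With premise 8, O(declare_conflict → convene_panel), the K-axiom yields O(convene_panel).
With premise 12, O(convene_panel → adjourn_session), the K-axiom yields O(adjourn_session).
Premise 10 is O(archive_form → ¬adjourn_session); contrapositively O(adjourn_session → ¬archive_form). Since O(adjourn_session) holds, K gives O(¬archive_form).
With premise 2, O(¬archive_form → ¬grant_access), the K-axiom yields O(¬grant_access).
With premise 1, O(¬grant_access → dim_lights), the K-axiom yields O(dim_lights).
Premise 11 is O(dim_lights → quarantine_transcript); since O(dim_lights), deontic closure gives O(quarantine_transcript).
So O(quarantine_transcript) holds — quarantine_transcript is obligatory. None of the other listed options is made obligatory by any chain of premises.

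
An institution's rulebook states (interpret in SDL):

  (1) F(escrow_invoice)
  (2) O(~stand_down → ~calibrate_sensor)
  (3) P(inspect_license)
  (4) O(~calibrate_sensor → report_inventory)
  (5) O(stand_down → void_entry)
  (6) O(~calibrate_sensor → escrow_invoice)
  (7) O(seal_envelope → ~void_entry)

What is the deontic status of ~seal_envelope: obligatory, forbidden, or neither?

Obligatory

F(escrow_invoice) at premise 1 means O(~escrow_invoice).
Premise 6 is O(~calibrate_sensor → escrow_invoice); contrapositively O(~escrow_invoice → calibrate_sensor). Since O(~escrow_invoice) holds, K gives O(calibrate_sensor).
The contrapositive of premise 2 (O(~stand_down → ~calibrate_sensor)) is O(calibrate_sensor → stand_down), and O(calibrate_sensor) is already established, so O(stand_down).
Applying K to premise 5 (O(stand_down → void_entry)) and O(stand_down) yields O(void_entry).
The contrapositive of premise 7 (O(seal_envelope → ~void_entry)) is O(void_entry → ~seal_envelope), and O(void_entry) is already established, so O(~seal_envelope).
Premises 3, 4 do not contribute to this derivation.
Hence ~seal_envelope is obligatory.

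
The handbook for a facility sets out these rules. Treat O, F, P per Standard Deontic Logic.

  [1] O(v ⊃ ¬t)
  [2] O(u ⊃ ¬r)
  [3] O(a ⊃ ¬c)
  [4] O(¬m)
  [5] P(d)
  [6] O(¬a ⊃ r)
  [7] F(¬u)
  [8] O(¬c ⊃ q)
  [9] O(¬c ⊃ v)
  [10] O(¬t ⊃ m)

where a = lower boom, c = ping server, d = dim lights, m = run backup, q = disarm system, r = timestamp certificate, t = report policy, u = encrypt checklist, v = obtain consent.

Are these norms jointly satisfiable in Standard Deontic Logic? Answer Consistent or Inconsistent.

From premise 4 we have O(¬m).
Premise 10, O(¬t ⊃ m), contraposes to O(¬m ⊃ t); with O(¬m) we get O(t).
The contrapositive of premise 1 (O(v ⊃ ¬t)) is O(t ⊃ ¬v), and O(t) is already established, so O(¬v).
Premise 9, O(¬c ⊃ v), contraposes to O(¬v ⊃ c); with O(¬v) we get O(c).
The contrapositive of premise 3 (O(a ⊃ ¬c)) is O(c ⊃ ¬a), and O(c) is already established, so O(¬a).
Premise 6 is O(¬a ⊃ r); since O(¬a), deontic closure gives O(r).
Premise 2 is O(u ⊃ ¬r); contrapositively O(r ⊃ ¬u). Since O(r) holds, K gives O(¬u).
Yet premise 7 is F(¬u), i.e. O(u).
We now have both O(¬u) and O(u) — u is simultaneously obligatory and forbidden, violating the D-axiom.

Inconsistent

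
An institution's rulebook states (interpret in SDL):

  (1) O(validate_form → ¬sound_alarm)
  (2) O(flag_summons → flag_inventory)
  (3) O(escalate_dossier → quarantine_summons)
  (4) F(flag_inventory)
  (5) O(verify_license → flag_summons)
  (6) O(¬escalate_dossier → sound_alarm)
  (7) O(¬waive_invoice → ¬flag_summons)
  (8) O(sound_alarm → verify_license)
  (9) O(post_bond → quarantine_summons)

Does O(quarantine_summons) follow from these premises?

Premise 4, F(flag_inventory), is equivalent to O(¬flag_inventory).
Premise 2, O(flag_summons → flag_inventory), contraposes to O(¬flag_inventory → ¬flag_summons); with O(¬flag_inventory) we get O(¬flag_summons).
Premise 5 is O(verify_license → flag_summons); contrapositively O(¬flag_summons → ¬verify_license). Since O(¬flag_summons) holds, K gives O(¬verify_license).
Premise 8, O(sound_alarm → verify_license), contraposes to O(¬verify_license → ¬sound_alarm); with O(¬verify_license) we get O(¬sound_alarm).
Premise 6, O(¬escalate_dossier → sound_alarm), contraposes to O(¬sound_alarm → escalate_dossier); with O(¬sound_alarm) we get O(escalate_dossier).
Applying K to premise 3 (O(escalate_dossier → quarantine_summons)) and O(escalate_dossier) yields O(quarantine_summons).
Premises 1, 7, 9 do not contribute to this derivation.
So O(quarantine_summons) follows.

Yes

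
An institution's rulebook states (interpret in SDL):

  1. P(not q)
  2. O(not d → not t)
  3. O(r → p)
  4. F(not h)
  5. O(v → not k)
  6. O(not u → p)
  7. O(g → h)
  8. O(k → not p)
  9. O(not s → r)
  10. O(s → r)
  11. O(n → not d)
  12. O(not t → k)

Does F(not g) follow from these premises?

Premise 7 is O(g → h); even if O(h) held, inferring O(g) would be affirming the consequent — invalid.
No other premise forces O(g). An ideal world satisfying every premise can still have not g true, so F(not g) is not derivable.

No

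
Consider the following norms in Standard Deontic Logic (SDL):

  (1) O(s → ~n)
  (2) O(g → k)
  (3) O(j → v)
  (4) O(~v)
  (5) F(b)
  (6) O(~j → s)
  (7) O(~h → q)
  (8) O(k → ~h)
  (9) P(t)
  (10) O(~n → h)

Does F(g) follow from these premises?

From premise 4 we have O(~v).
The contrapositive of premise 3 (O(j → v)) is O(~v → ~j), and O(~v) is already established, so O(~j).
Applying K to premise 6 (O(~j → s)) and O(~j) yields O(s).
From O(s) and premise 1, O(s → ~n), we obtain O(~n).
From O(~n) and premise 10, O(~n → h), we obtain O(h).
The contrapositive of premise 8 (O(k → ~h)) is O(h → ~k), and O(h) is already established, so O(~k).
The contrapositive of premise 2 (O(g → k)) is O(~k → ~g), and O(~k) is already established, so O(~g).
Premises 5, 7, 9 do not contribute to this derivation.
So O(~g) holds, i.e. F(g). The claim follows.

Yes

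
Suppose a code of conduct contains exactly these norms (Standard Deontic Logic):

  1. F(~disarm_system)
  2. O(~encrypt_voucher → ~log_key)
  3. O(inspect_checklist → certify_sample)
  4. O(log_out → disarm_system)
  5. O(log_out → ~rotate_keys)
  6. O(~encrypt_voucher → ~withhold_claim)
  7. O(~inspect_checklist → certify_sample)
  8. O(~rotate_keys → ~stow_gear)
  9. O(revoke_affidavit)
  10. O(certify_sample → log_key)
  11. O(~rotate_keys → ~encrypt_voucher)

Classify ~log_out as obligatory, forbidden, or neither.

Obligatory

By case analysis on ~inspect_checklist: premise 7 gives O(~inspect_checklist → certify_sample) and premise 3 gives O(inspect_checklist → certify_sample), so O(certify_sample) either way.
Premise 10 is O(certify_sample → log_key); since O(certify_sample), deontic closure gives O(log_key).
The contrapositive of premise 2 (O(~encrypt_voucher → ~log_key)) is O(log_key → encrypt_voucher), and O(log_key) is already established, so O(encrypt_voucher).
Premise 11 is O(~rotate_keys → ~encrypt_voucher); contrapositively O(encrypt_voucher → rotate_keys). Since O(encrypt_voucher) holds, K gives O(rotate_keys).
Premise 5 is O(log_out → ~rotate_keys); contrapositively O(rotate_keys → ~log_out). Since O(rotate_keys) holds, K gives O(~log_out).
Premises 1, 4, 6, 8, 9 do not contribute to this derivation.
Hence ~log_out is obligatory.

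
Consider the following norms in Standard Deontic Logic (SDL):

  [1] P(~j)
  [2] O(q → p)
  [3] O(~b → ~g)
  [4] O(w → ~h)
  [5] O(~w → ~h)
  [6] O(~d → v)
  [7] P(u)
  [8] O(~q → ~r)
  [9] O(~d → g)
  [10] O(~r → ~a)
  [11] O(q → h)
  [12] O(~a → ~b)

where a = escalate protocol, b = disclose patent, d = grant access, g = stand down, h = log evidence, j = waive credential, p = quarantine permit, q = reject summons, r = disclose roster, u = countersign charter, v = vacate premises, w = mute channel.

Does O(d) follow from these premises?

By case analysis on w: premise 4 gives O(w → ~h) and premise 5 gives O(~w → ~h), so O(~h) either way.
Premise 11 is O(q → h); contrapositively O(~h → ~q). Since O(~h) holds, K gives O(~q).
From O(~q) and premise 8, O(~q → ~r), we obtain O(~r).
Applying K to premise 10 (O(~r → ~a)) and O(~r) yields O(~a).
Applying K to premise 12 (O(~a → ~b)) and O(~a) yields O(~b).
Applying K to premise 3 (O(~b → ~g)) and O(~b) yields O(~g).
Premise 9, O(~d → g), contraposes to O(~g → d); with O(~g) we get O(d).
Premises 1, 2, 6, 7 do not contribute to this derivation.
So O(d) follows.

Yes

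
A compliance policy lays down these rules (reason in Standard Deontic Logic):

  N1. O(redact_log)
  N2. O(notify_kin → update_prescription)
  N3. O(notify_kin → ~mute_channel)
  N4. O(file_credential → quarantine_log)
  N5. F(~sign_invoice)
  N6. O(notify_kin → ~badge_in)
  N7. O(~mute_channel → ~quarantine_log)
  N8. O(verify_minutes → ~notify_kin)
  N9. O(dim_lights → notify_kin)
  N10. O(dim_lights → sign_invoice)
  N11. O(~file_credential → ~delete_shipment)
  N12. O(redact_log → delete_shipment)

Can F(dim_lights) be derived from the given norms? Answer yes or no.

Yes

Premise 1 states O(redact_log) outright.
From O(redact_log) and premise 12, O(redact_log → delete_shipment), we obtain O(delete_shipment).
The contrapositive of premise 11 (O(~file_credential → ~delete_shipment)) is O(delete_shipment → file_credential), and O(delete_shipment) is already established, so O(file_credential).
With premise 4, O(file_credential → quarantine_log), the K-axiom yields O(quarantine_log).
Premise 7 is O(~mute_channel → ~quarantine_log); contrapositively O(quarantine_log → mute_channel). Since O(quarantine_log) holds, K gives O(mute_channel).
Premise 3, O(notify_kin → ~mute_channel), contraposes to O(mute_channel → ~notify_kin); with O(mute_channel) we get O(~notify_kin).
Premise 9 is O(dim_lights → notify_kin); contrapositively O(~notify_kin → ~dim_lights). Since O(~notify_kin) holds, K gives O(~dim_lights).
Premises 2, 5, 6, 8, 10 do not contribute to this derivation.
So O(~dim_lights) holds, i.e. F(dim_lights). The claim follows.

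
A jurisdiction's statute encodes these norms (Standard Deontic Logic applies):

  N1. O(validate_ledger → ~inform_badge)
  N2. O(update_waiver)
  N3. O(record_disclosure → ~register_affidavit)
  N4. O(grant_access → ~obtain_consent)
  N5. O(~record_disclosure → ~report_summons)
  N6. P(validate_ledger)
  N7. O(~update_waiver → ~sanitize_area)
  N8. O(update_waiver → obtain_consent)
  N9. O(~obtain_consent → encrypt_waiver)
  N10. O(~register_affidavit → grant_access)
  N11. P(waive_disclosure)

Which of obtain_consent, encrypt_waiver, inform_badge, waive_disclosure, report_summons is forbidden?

report_summons

Premise 2 gives O(update_waiver).
With premise 8, O(update_waiver → obtain_consent), the K-axiom yields O(obtain_consent).
Premise 4 is O(grant_access → ~obtain_consent); contrapositively O(obtain_consent → ~grant_access). Since O(obtain_consent) holds, K gives O(~grant_access).
The contrapositive of premise 10 (O(~register_affidavit → grant_access)) is O(~grant_access → register_affidavit), and O(~grant_access) is already established, so O(register_affidavit).
The contrapositive of premise 3 (O(record_disclosure → ~register_affidavit)) is O(register_affidavit → ~record_disclosure), and O(register_affidavit) is already established, so O(~record_disclosure).
Premise 5 is O(~record_disclosure → ~report_summons); since O(~record_disclosure), deontic closure gives O(~report_summons).
So O(~report_summons) holds, i.e. report_summons is forbidden. None of the other listed options is forbidden under the premises.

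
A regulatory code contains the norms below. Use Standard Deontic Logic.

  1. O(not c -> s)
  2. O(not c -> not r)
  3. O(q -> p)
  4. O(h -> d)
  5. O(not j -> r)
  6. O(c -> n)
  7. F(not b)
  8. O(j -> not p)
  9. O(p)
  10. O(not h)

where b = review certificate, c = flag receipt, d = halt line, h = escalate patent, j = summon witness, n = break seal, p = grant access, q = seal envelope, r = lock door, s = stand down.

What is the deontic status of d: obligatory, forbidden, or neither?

Neither

Premise 4 is O(h -> d), but O(h) is not derivable from the premises, so it does not yield O(d).
No premise or chain of K-axiom applications forces O(d), and none forces O(not d). So d is neither obligatory nor forbidden under these norms.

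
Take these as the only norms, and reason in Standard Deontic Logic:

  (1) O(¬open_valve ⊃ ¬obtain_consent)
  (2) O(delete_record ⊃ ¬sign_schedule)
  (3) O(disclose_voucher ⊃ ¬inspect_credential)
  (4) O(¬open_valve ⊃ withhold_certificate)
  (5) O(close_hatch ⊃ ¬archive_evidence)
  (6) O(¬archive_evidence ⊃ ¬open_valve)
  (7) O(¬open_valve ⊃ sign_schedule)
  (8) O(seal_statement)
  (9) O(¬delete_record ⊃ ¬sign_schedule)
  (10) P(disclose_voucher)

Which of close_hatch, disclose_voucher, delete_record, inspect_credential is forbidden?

close_hatch

Premises 2 and 9 are O(delete_record ⊃ ¬sign_schedule) and O(¬delete_record ⊃ ¬sign_schedule); every ideal world satisfies delete_record or ¬delete_record, so in either case ¬sign_schedule holds — hence O(¬sign_schedule).
The contrapositive of premise 7 (O(¬open_valve ⊃ sign_schedule)) is O(¬sign_schedule ⊃ open_valve), and O(¬sign_schedule) is already established, so O(open_valve).
The contrapositive of premise 6 (O(¬archive_evidence ⊃ ¬open_valve)) is O(open_valve ⊃ archive_evidence), and O(open_valve) is already established, so O(archive_evidence).
Premise 5 is O(close_hatch ⊃ ¬archive_evidence); contrapositively O(archive_evidence ⊃ ¬close_hatch). Since O(archive_evidence) holds, K gives O(¬close_hatch).
So O(¬close_hatch) holds, i.e. close_hatch is forbidden. None of the other listed options is forbidden under the premises.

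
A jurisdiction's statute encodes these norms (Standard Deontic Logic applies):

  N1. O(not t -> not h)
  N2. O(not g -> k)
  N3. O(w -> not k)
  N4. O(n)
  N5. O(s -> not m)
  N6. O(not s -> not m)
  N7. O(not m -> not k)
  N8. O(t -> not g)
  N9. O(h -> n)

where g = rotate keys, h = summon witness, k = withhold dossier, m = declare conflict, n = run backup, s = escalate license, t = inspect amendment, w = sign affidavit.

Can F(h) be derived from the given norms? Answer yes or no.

Yes

Premises 6 and 5 are O(not s -> not m) and O(s -> not m); every ideal world satisfies not s or s, so in either case not m holds — hence O(not m).
From O(not m) and premise 7, O(not m -> not k), we obtain O(not k).
Premise 2, O(not g -> k), contraposes to O(not k -> g); with O(not k) we get O(g).
Premise 8 is O(t -> not g); contrapositively O(g -> not t). Since O(g) holds, K gives O(not t).
Applying K to premise 1 (O(not t -> not h)) and O(not t) yields O(not h).
Premises 3, 4, 9 do not contribute to this derivation.
So O(not h) holds, i.e. F(h). The claim follows.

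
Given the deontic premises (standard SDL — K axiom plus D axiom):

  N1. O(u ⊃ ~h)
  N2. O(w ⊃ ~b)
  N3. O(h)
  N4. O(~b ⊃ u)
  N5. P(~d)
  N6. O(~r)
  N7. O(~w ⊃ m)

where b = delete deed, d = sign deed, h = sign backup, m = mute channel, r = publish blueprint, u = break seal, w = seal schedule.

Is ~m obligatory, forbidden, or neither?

Forbidden

Premise 3 states O(h) outright.
Premise 1, O(u ⊃ ~h), contraposes to O(h ⊃ ~u); with O(h) we get O(~u).
The contrapositive of premise 4 (O(~b ⊃ u)) is O(~u ⊃ b), and O(~u) is already established, so O(b).
Premise 2, O(w ⊃ ~b), contraposes to O(b ⊃ ~w); with O(b) we get O(~w).
With premise 7, O(~w ⊃ m), the K-axiom yields O(m).
Premises 5, 6 do not contribute to this derivation.
Thus O(m), which is F(~m): ~m is forbidden.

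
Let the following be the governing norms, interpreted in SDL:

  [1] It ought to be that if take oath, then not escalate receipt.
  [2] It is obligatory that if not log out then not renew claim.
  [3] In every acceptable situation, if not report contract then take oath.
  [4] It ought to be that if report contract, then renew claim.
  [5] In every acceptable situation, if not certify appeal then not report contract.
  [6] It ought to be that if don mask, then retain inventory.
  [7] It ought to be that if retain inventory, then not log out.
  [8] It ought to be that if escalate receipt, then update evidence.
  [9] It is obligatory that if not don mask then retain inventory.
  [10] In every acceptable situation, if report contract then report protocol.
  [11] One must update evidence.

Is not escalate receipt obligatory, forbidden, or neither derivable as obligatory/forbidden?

Obligatory

Premises 6 and 9 are O(don_mask → retain_inventory) and O(¬don_mask → retain_inventory); every ideal world satisfies don_mask or ¬don_mask, so in either case retain_inventory holds — hence O(retain_inventory).
From O(retain_inventory) and premise 7, O(retain_inventory → ¬log_out), we obtain O(¬log_out).
With premise 2, O(¬log_out → ¬renew_claim), the K-axiom yields O(¬renew_claim).
The contrapositive of premise 4 (O(report_contract → renew_claim)) is O(¬renew_claim → ¬report_contract), and O(¬renew_claim) is already established, so O(¬report_contract).
With premise 3, O(¬report_contract → take_oath), the K-axiom yields O(take_oath).
Premise 1 is O(take_oath → ¬escalate_receipt); since O(take_oath), deontic closure gives O(¬escalate_receipt).
Premises 5, 8, 10, 11 do not contribute to this derivation.
Hence ¬escalate_receipt is obligatory.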